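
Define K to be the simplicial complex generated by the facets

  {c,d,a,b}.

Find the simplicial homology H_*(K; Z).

Order the vertices as a < b < c < d. Listing each simplex with vertices in this order, K has dimension 3 with simplices:

  0-simplices (4): a, b, c, d
  1-simplices (6): ab, ac, ad, bc, bd, cd
  2-simplices (4): abc, abd, acd, bcd
  3-simplices (1): abcd

Hence C_0 ≅ Z^4, C_1 ≅ Z^6, C_2 ≅ Z^4, C_3 ≅ Z^1.

∂_1: C_1 → C_0 maps an edge to its endpoints' difference, ∂[p,q] = q − p. For instance
  ∂ac = c − a.
The 4×6 boundary matrix has rank 3 and Smith normal form diag(1,1,1).

Boundary ∂_2: C_2 → C_1 sends each 2-simplex [p,q,r] to [q,r] − [p,r] + [p,q]. For instance
  ∂bcd = cd − bd + bc,
  ∂abc = bc − ac + ab.
This gives a 6×4 integer matrix of rank 3; reducing to Smith normal form yields diagonal entries (1,1,1).

∂_3: C_3 → C_2 sends each 3-simplex σ to the alternating sum Σ_i (−1)^i (σ with its i-th vertex removed). For instance
  ∂abcd = bcd − acd + abd − abc.
This gives a 4×1 integer matrix of rank 1; reducing to Smith normal form yields diagonal entries (1).

From H_k ≅ ker(∂_k) / im(∂_{k+1}) we obtain:

  H_0: rank C_0 − rank ∂_1 = 4 − 3 = 1, and the invariant factors of ∂_1 are all 1, so H_0 = Z.
  H_1: rank ker ∂_1 − rank ∂_2 = (6 − 3) − 3 = 0, and the invariant factors of ∂_2 are all 1, so H_1 = 0.
  H_2: rank ker ∂_2 − rank ∂_3 = (4 − 3) − 1 = 0, and the invariant factors of ∂_3 are all 1, so H_2 = 0.
  H_3: rank ker ∂_3 − rank ∂_4 = (1 − 1) − 0 = 0, and there is no ∂_4, so H_3 = 0.

(K is a triangulation of the 3-simplex.)

H_0 ≅ Z,  H_1 = 0,  H_2 = 0,  H_3 = 0.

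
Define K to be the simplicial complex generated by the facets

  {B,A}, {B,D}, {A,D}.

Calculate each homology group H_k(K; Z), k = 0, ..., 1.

K has 3 vertices, 3 edges.
rank ∂_0 = 0, rank ∂_1 = 2 ⇒ b_0 = 3 − 0 − 2 = 1; all invariant factors of ∂_1 are 1 so no torsion. So H_0 = Z.
rank ∂_1 = 2, rank ∂_2 = 0 ⇒ b_1 = 3 − 2 − 0 = 1. So H_1 = Z.

H_0 = Z,  H_1 = Z.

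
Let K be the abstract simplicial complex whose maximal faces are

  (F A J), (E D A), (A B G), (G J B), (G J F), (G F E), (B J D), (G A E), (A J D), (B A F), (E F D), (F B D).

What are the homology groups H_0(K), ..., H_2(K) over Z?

H_0 ≅ Z,  H_1 ≅ Z/2,  H_2 = 0.

Order the vertices as A < B < D < E < F < G < J. Listing each simplex with vertices in this order, K has dimension 2 with simplices:

  0-simplices (7): A, B, D, E, F, G, J
  1-simplices (18): AB, AD, AE, AF, AG, AJ, BD, BF, BG, BJ, DE, DF, DJ, EF, EG, FG, FJ, GJ
  2-simplices (12): ABF, ABG, ADE, ADJ, AEG, AFJ, BDF, BDJ, BGJ, DEF, EFG, FGJ

giving chain groups C_0 ≅ Z^7, C_1 ≅ Z^18, C_2 ≅ Z^12.

The boundary map ∂_1: C_1 → C_0 is given by ∂[p,q] = [q] − [p].
As a 7×18 matrix over Z this has rank 6, with invariant factors (1,1,1,1,1,1).

∂_2: C_2 → C_1 maps a triangle to the signed sum of its edges. For instance
  ∂AEG = EG − AG + AE,
  ∂DEF = EF − DF + DE.
The resulting 18×12 matrix has rank 12, and its Smith normal form has invariant factors (1,1,1,1,1,1,1,1,1,1,1,2).

Now H_k = ker ∂_k / im ∂_{k+1}, so:

  H_0: rank C_0 − rank ∂_1 = 7 − 6 = 1, and the invariant factors of ∂_1 are all 1, so H_0 ≅ Z.
  H_1: rank ker ∂_1 − rank ∂_2 = (18 − 6) − 12 = 0, and ∂_2 has invariant factor 2 > 1, so H_1 ≅ Z/2.
  H_2: rank ker ∂_2 − rank ∂_3 = (12 − 12) − 0 = 0, and there is no ∂_3, so H_2 ≅ 0.

(K is a triangulation of the real projective plane RP^2.)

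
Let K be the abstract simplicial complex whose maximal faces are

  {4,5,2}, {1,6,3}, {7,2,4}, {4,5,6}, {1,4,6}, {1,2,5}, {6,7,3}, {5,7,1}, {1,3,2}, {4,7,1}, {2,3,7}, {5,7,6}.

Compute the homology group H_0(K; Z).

Take the total order 1 < 2 < 3 < 4 < 5 < 6 < 7 on the vertex set. Then K (dimension 2) consists of the simplices:

  0-simplices (7): [1], [2], [3], [4], [5], [6], [7]
  1-simplices (18): [1,2], [1,3], [1,4], [1,5], [1,6], [1,7], [2,3], [2,4], [2,5], [2,7], [3,6], [3,7], [4,5], [4,6], [4,7], [5,6], [5,7], [6,7]
  2-simplices (12): [1,2,3], [1,2,5], [1,3,6], [1,4,6], [1,4,7], [1,5,7], [2,3,7], [2,4,5], [2,4,7], [3,6,7], [4,5,6], [5,6,7]

Hence C_0 ≅ Z^7, C_1 ≅ Z^18, C_2 ≅ Z^12.

The boundary map ∂_1: C_1 → C_0 is given by ∂[p,q] = [q] − [p].
The 7×18 boundary matrix has rank 6 and Smith normal form diag(1,1,1,1,1,1).

The boundary map ∂_2: C_2 → C_1 maps a triangle to the signed sum of its edges. For instance
  ∂[1,3,6] = [3,6] − [1,6] + [1,3],
  ∂[3,6,7] = [6,7] − [3,7] + [3,6].
The 18×12 boundary matrix has rank 12 and Smith normal form diag(1,1,1,1,1,1,1,1,1,1,1,2).

From H_k ≅ ker(∂_k) / im(∂_{k+1}) we obtain:

  H_0: rank C_0 − rank ∂_1 = 7 − 6 = 1, and the invariant factors of ∂_1 are all 1, so H_0 ≅ Z.

(K is a triangulation of the real projective plane RP^2.)

H_0 ≅ Z.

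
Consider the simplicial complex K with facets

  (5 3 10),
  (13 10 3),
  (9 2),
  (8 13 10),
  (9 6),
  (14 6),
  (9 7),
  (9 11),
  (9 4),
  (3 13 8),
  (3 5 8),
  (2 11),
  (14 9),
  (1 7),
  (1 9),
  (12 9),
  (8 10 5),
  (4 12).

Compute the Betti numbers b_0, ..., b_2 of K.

Fix the vertex order 1 < 2 < 3 < 4 < 5 < 6 < 7 < 8 < 9 < 10 < 11 < 12 < 13 < 14 and write every simplex with vertices in increasing order. Then dim K = 2 and the simplices of K are:

  0-simplices (14): [1], [2], [3], [4], [5], [6], [7], [8], [9], [10], [11], [12], [13], [14]
  1-simplices (21): [1,7], [1,9], [2,9], [2,11], [3,5], [3,8], [3,10], [3,13], [4,9], [4,12], [5,8], [5,10], [6,9], [6,14], [7,9], [8,10], [8,13], [9,11], [9,12], [9,14], [10,13]
  2-simplices (6): [3,5,8], [3,5,10], [3,8,13], [3,10,13], [5,8,10], [8,10,13]

giving chain groups C_0 ≅ Z^14, C_1 ≅ Z^21, C_2 ≅ Z^6.

∂_1: C_1 → C_0 maps an edge to its endpoints' difference, ∂[p,q] = q − p.
As a 14×21 matrix over Z this has rank 12, with invariant factors (1,1,1,1,1,1,1,1,1,1,1,1).

Boundary ∂_2: C_2 → C_1 maps a triangle to the signed sum of its edges. For instance
  ∂[3,10,13] = [10,13] − [3,13] + [3,10],
  ∂[3,8,13] = [8,13] − [3,13] + [3,8].
As a 21×6 matrix over Z this has rank 5, with invariant factors (1,1,1,1,1).

Computing H_k = (kernel of ∂_k) / (image of ∂_{k+1}):

  H_0: rank C_0 − rank ∂_1 = 14 − 12 = 2, and the invariant factors of ∂_1 are all 1, so H_0 ≅ Z^2.
  H_1: rank ker ∂_1 − rank ∂_2 = (21 − 12) − 5 = 4, and the invariant factors of ∂_2 are all 1, so H_1 ≅ Z^4.
  H_2: rank ker ∂_2 − rank ∂_3 = (6 − 5) − 0 = 1, and there is no ∂_3, so H_2 ≅ Z.

(K is a triangulation of the disjoint union of the 2-sphere S^2 and a wedge of 4 circles.)

Hence the Betti numbers are b_0 = 2, b_1 = 4, b_2 = 1.

b_0 = 2, b_1 = 4, b_2 = 1.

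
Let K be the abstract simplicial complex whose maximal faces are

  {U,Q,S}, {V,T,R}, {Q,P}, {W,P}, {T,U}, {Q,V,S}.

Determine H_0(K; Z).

H_0 ≅ Z.

Take the total order P < Q < R < S < T < U < V < W on the vertex set. Then K (dimension 2) consists of the simplices:

  0-simplices (8): P, Q, R, S, T, U, V, W
  1-simplices (11): PQ, PW, QS, QU, QV, RT, RV, SU, SV, TU, TV
  2-simplices (3): QSU, QSV, RTV

giving chain groups C_0 ≅ Z^8, C_1 ≅ Z^11, C_2 ≅ Z^3.

Boundary ∂_1: C_1 → C_0 maps an edge to its endpoints' difference, ∂[p,q] = q − p. For instance
  ∂QS = S − Q.
The resulting 8×11 matrix has rank 7, and its Smith normal form has invariant factors (1,1,1,1,1,1,1).

Boundary ∂_2: C_2 → C_1 maps a triangle to the signed sum of its edges. For instance
  ∂QSV = SV − QV + QS,
  ∂RTV = TV − RV + RT.
The resulting 11×3 matrix has rank 3, and its Smith normal form has invariant factors (1,1,1).

Now H_k = ker ∂_k / im ∂_{k+1}, so:

  H_0: rank C_0 − rank ∂_1 = 8 − 7 = 1, and the invariant factors of ∂_1 are all 1, so H_0 = Z.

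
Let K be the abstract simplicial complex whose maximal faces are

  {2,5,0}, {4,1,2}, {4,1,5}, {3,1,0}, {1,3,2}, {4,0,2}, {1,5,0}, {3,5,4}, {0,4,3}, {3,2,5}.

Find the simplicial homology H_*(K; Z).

Order the vertices as 0 < 1 < 2 < 3 < 4 < 5. Listing each simplex with vertices in this order, K has dimension 2 with simplices:

  0-simplices (6): [0], [1], [2], [3], [4], [5]
  1-simplices (15): [0,1], [0,2], [0,3], [0,4], [0,5], [1,2], [1,3], [1,4], [1,5], [2,3], [2,4], [2,5], [3,4], [3,5], [4,5]
  2-simplices (10): [0,1,3], [0,1,5], [0,2,4], [0,2,5], [0,3,4], [1,2,3], [1,2,4], [1,4,5], [2,3,5], [3,4,5]

Hence C_0 ≅ Z^6, C_1 ≅ Z^15, C_2 ≅ Z^10.

∂_1: C_1 → C_0 maps an edge to its endpoints' difference, ∂[p,q] = q − p.
As a 6×15 matrix over Z this has rank 5, with invariant factors (1,1,1,1,1).

∂_2: C_2 → C_1 sends each 2-simplex [p,q,r] to [q,r] − [p,r] + [p,q]. For instance
  ∂[2,3,5] = [3,5] − [2,5] + [2,3],
  ∂[0,2,5] = [2,5] − [0,5] + [0,2].
The 15×10 boundary matrix has rank 10 and Smith normal form diag(1,1,1,1,1,1,1,1,1,2).

From H_k ≅ ker(∂_k) / im(∂_{k+1}) we obtain:

  H_0: rank C_0 − rank ∂_1 = 6 − 5 = 1, and the invariant factors of ∂_1 are all 1, so H_0 ≅ Z.
  H_1: rank ker ∂_1 − rank ∂_2 = (15 − 5) − 10 = 0, and ∂_2 has invariant factor 2 > 1, so H_1 ≅ Z/2.
  H_2: rank ker ∂_2 − rank ∂_3 = (10 − 10) − 0 = 0, and there is no ∂_3, so H_2 ≅ 0.

H_0 ≅ Z,  H_1 ≅ Z/2,  H_2 = 0.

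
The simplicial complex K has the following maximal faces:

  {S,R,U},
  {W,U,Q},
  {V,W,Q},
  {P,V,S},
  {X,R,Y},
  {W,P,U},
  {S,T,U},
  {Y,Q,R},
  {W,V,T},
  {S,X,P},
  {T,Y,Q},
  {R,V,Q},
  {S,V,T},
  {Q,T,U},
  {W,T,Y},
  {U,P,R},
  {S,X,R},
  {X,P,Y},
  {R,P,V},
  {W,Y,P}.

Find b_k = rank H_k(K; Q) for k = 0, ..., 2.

Order the vertices as P < Q < R < S < T < U < V < W < X < Y. Listing each simplex with vertices in this order, K has dimension 2 with simplices:

  0-simplices (10): P, Q, R, S, T, U, V, W, X, Y
  1-simplices (30): PR, PS, PU, PV, PW, PX, PY, QR, QT, QU, QV, QW, QY, RS, RU, RV, RX, RY, ST, SU, SV, SX, TU, TV, TW, TY, UW, VW, WY, XY
  2-simplices (20): PRU, PRV, PSV, PSX, PUW, PWY, PXY, QRV, QRY, QTU, QTY, QUW, QVW, RSU, RSX, RXY, STU, STV, TVW, TWY

giving chain groups C_0 ≅ Z^10, C_1 ≅ Z^30, C_2 ≅ Z^20.

∂_1: C_1 → C_0 maps an edge to its endpoints' difference, ∂[p,q] = q − p.
The resulting 10×30 matrix has rank 9, and its Smith normal form has invariant factors (1,1,1,1,1,1,1,1,1).

∂_2: C_2 → C_1 acts by ∂[p,q,r] = [q,r] − [p,r] + [p,q]. For instance
  ∂PSX = SX − PX + PS,
  ∂RSX = SX − RX + RS.
The 30×20 boundary matrix has rank 20 and Smith normal form diag(1,1,1,1,1,1,1,1,1,1,1,1,1,1,1,1,1,1,1,2).

Now H_k = ker ∂_k / im ∂_{k+1}, so:

  H_0: rank C_0 − rank ∂_1 = 10 − 9 = 1, and the invariant factors of ∂_1 are all 1, so H_0 ≅ Z.
  H_1: rank ker ∂_1 − rank ∂_2 = (30 − 9) − 20 = 1, and ∂_2 has invariant factor 2 > 1, so H_1 ≅ Z ⊕ Z/2Z.
  H_2: rank ker ∂_2 − rank ∂_3 = (20 − 20) − 0 = 0, and there is no ∂_3, so H_2 ≅ 0.

Hence the Betti numbers are b_0 = 1, b_1 = 1, b_2 = 0.

b_0 = 1, b_1 = 1, b_2 = 0.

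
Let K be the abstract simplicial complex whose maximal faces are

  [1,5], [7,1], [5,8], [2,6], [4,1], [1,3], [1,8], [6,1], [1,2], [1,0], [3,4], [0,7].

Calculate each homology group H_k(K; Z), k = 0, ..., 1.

We work with the vertex ordering 0 < 1 < 2 < 3 < 4 < 5 < 6 < 7 < 8. The simplices of K, each written with vertices in increasing order, are:

  0-simplices (9): [0], [1], [2], [3], [4], [5], [6], [7], [8]
  1-simplices (12): [0,1], [0,7], [1,2], [1,3], [1,4], [1,5], [1,6], [1,7], [1,8], [2,6], [3,4], [5,8]

giving chain groups C_0 ≅ Z^9, C_1 ≅ Z^12.

∂_1: C_1 → C_0 is given by ∂[p,q] = [q] − [p].
The 9×12 boundary matrix has rank 8 and Smith normal form diag(1,1,1,1,1,1,1,1).

From H_k ≅ ker(∂_k) / im(∂_{k+1}) we obtain:

  H_0: rank C_0 − rank ∂_1 = 9 − 8 = 1, and the invariant factors of ∂_1 are all 1, so H_0 ≅ Z.
  H_1: rank ker ∂_1 − rank ∂_2 = (12 − 8) − 0 = 4, and there is no ∂_2, so H_1 ≅ Z^4.

As a check, the Euler characteristic is 9 − 12 = -3, which agrees with 1 − 4 = -3.

H_0 ≅ Z,  H_1 ≅ Z^4.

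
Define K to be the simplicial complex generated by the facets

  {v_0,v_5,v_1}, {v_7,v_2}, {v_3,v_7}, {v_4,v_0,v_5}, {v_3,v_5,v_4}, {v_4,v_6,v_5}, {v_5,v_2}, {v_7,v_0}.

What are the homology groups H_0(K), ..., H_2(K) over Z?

H_0 = Z,  H_1 = Z^2,  H_2 = 0.

Fix the vertex order v_0 < v_1 < v_2 < v_3 < v_4 < v_5 < v_6 < v_7 and write every simplex with vertices in increasing order. Then dim K = 2 and the simplices of K are:

  0-simplices (8): [v_0], [v_1], [v_2], [v_3], [v_4], [v_5], [v_6], [v_7]
  1-simplices (13): [v_0,v_1], [v_0,v_4], [v_0,v_5], [v_0,v_7], [v_1,v_5], [v_2,v_5], [v_2,v_7], [v_3,v_4], [v_3,v_5], [v_3,v_7], [v_4,v_5], [v_4,v_6], [v_5,v_6]
  2-simplices (4): [v_0,v_1,v_5], [v_0,v_4,v_5], [v_3,v_4,v_5], [v_4,v_5,v_6]

Hence C_0 ≅ Z^8, C_1 ≅ Z^13, C_2 ≅ Z^4.

∂_1: C_1 → C_0 sends each edge [p,q] (with p < q) to q − p. For instance
  ∂[v_0,v_7] = [v_7] − [v_0].
The resulting 8×13 matrix has rank 7, and its Smith normal form has invariant factors (1,1,1,1,1,1,1).

∂_2: C_2 → C_1 maps a triangle to the signed sum of its edges. For instance
  ∂[v_4,v_5,v_6] = [v_5,v_6] − [v_4,v_6] + [v_4,v_5],
  ∂[v_3,v_4,v_5] = [v_4,v_5] − [v_3,v_5] + [v_3,v_4].
This gives a 13×4 integer matrix of rank 4; reducing to Smith normal form yields diagonal entries (1,1,1,1).

Reading off H_k = ker ∂_k / im ∂_{k+1}:

  H_0: rank C_0 − rank ∂_1 = 8 − 7 = 1, and the invariant factors of ∂_1 are all 1, so H_0 ≅ Z.
  H_1: rank ker ∂_1 − rank ∂_2 = (13 − 7) − 4 = 2, and the invariant factors of ∂_2 are all 1, so H_1 ≅ Z^2.
  H_2: rank ker ∂_2 − rank ∂_3 = (4 − 4) − 0 = 0, and there is no ∂_3, so H_2 ≅ 0.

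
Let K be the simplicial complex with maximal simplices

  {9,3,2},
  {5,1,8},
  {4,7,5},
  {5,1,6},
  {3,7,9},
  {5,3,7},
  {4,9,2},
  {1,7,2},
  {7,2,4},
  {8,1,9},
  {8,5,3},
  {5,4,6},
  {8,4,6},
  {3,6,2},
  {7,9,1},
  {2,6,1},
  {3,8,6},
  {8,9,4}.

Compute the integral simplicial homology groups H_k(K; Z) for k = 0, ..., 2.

H_0 = Z,  H_1 = Z ⊕ Z/2,  H_2 = 0.

We work with the vertex ordering 1 < 2 < 3 < 4 < 5 < 6 < 7 < 8 < 9. The simplices of K, each written with vertices in increasing order, are:

  0-simplices (9): [1], [2], [3], [4], [5], [6], [7], [8], [9]
  1-simplices (27): (27 of them)
  2-simplices (18): [1,2,6], [1,2,7], [1,5,6], [1,5,8], [1,7,9], [1,8,9], [2,3,6], [2,3,9], [2,4,7], [2,4,9], [3,5,7], [3,5,8], [3,6,8], [3,7,9], [4,5,6], [4,5,7], [4,6,8], [4,8,9]

giving chain groups C_0 ≅ Z^9, C_1 ≅ Z^27, C_2 ≅ Z^18.

Boundary ∂_1: C_1 → C_0 is given by ∂[p,q] = [q] − [p]. For instance
  ∂[3,6] = [6] − [3].
The 9×27 boundary matrix has rank 8 and Smith normal form diag(1,1,1,1,1,1,1,1).

Boundary ∂_2: C_2 → C_1 sends each 2-simplex [p,q,r] to [q,r] − [p,r] + [p,q]. For instance
  ∂[1,5,8] = [5,8] − [1,8] + [1,5],
  ∂[1,8,9] = [8,9] − [1,9] + [1,8].
The resulting 27×18 matrix has rank 18, and its Smith normal form has invariant factors (1,1,1,1,1,1,1,1,1,1,1,1,1,1,1,1,1,2).

Reading off H_k = ker ∂_k / im ∂_{k+1}:

  H_0: rank C_0 − rank ∂_1 = 9 − 8 = 1, and the invariant factors of ∂_1 are all 1, so H_0 = Z.
  H_1: rank ker ∂_1 − rank ∂_2 = (27 − 8) − 18 = 1, and ∂_2 has invariant factor 2 > 1, so H_1 = Z ⊕ Z/2.
  H_2: rank ker ∂_2 − rank ∂_3 = (18 − 18) − 0 = 0, and there is no ∂_3, so H_2 = 0.

As a check, the Euler characteristic is 9 − 27 + 18 = 0, which agrees with 1 − 1 + 0 = 0.
(K is a triangulation of the Klein bottle.)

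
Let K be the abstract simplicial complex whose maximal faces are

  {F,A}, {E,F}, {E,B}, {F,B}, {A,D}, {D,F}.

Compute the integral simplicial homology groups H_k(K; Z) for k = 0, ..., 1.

Fix the vertex order A < B < D < E < F and write every simplex with vertices in increasing order. Then dim K = 1 and the simplices of K are:

  0-simplices (5): A, B, D, E, F
  1-simplices (6): AD, AF, BE, BF, DF, EF

giving chain groups C_0 ≅ Z^5, C_1 ≅ Z^6.

Boundary ∂_1: C_1 → C_0 sends each edge [p,q] (with p < q) to q − p.
The resulting 5×6 matrix has rank 4, and its Smith normal form has invariant factors (1,1,1,1).

From H_k ≅ ker(∂_k) / im(∂_{k+1}) we obtain:

  H_0: rank C_0 − rank ∂_1 = 5 − 4 = 1, and the invariant factors of ∂_1 are all 1, so H_0 ≅ Z.
  H_1: rank ker ∂_1 − rank ∂_2 = (6 − 4) − 0 = 2, and there is no ∂_2, so H_1 ≅ Z^2.

As a check, the Euler characteristic is 5 − 6 = -1, which agrees with 1 − 2 = -1.
(K is a triangulation of a wedge of 2 circles.)

H_0 = Z,  H_1 = Z^2.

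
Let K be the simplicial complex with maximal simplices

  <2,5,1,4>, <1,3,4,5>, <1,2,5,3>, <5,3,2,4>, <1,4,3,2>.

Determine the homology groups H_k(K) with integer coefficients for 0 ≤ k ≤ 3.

Fix the vertex order 1 < 2 < 3 < 4 < 5 and write every simplex with vertices in increasing order. Then dim K = 3 and the simplices of K are:

  0-simplices (5): [1], [2], [3], [4], [5]
  1-simplices (10): [1,2], [1,3], [1,4], [1,5], [2,3], [2,4], [2,5], [3,4], [3,5], [4,5]
  2-simplices (10): [1,2,3], [1,2,4], [1,2,5], [1,3,4], [1,3,5], [1,4,5], [2,3,4], [2,3,5], [2,4,5], [3,4,5]
  3-simplices (5): [1,2,3,4], [1,2,3,5], [1,2,4,5], [1,3,4,5], [2,3,4,5]

giving chain groups C_0 ≅ Z^5, C_1 ≅ Z^10, C_2 ≅ Z^10, C_3 ≅ Z^5.

The boundary map ∂_1: C_1 → C_0 maps an edge to its endpoints' difference, ∂[p,q] = q − p. For instance
  ∂[3,5] = [5] − [3].
As a 5×10 matrix over Z this has rank 4, with invariant factors (1,1,1,1).

Boundary ∂_2: C_2 → C_1 sends each 2-simplex [p,q,r] to [q,r] − [p,r] + [p,q]. For instance
  ∂[2,4,5] = [4,5] − [2,5] + [2,4],
  ∂[1,2,3] = [2,3] − [1,3] + [1,2].
The 10×10 boundary matrix has rank 6 and Smith normal form diag(1,1,1,1,1,1).

The boundary map ∂_3: C_3 → C_2 sends each 3-simplex σ to the alternating sum Σ_i (−1)^i (σ with its i-th vertex removed). For instance
  ∂[1,2,3,4] = [2,3,4] − [1,3,4] + [1,2,4] − [1,2,3],
  ∂[1,3,4,5] = [3,4,5] − [1,4,5] + [1,3,5] − [1,3,4].
This gives a 10×5 integer matrix of rank 4; reducing to Smith normal form yields diagonal entries (1,1,1,1).

Computing H_k = (kernel of ∂_k) / (image of ∂_{k+1}):

  H_0: rank C_0 − rank ∂_1 = 5 − 4 = 1, and the invariant factors of ∂_1 are all 1, so H_0 ≅ Z.
  H_1: rank ker ∂_1 − rank ∂_2 = (10 − 4) − 6 = 0, and the invariant factors of ∂_2 are all 1, so H_1 ≅ 0.
  H_2: rank ker ∂_2 − rank ∂_3 = (10 − 6) − 4 = 0, and the invariant factors of ∂_3 are all 1, so H_2 ≅ 0.
  H_3: rank ker ∂_3 − rank ∂_4 = (5 − 4) − 0 = 1, and there is no ∂_4, so H_3 ≅ Z.

As a check, the Euler characteristic is 5 − 10 + 10 − 5 = 0, which agrees with 1 − 0 + 0 − 1 = 0.
(K is a triangulation of the 3-sphere S^3.)

H_0 = Z,  H_1 = 0,  H_2 = 0,  H_3 = Z.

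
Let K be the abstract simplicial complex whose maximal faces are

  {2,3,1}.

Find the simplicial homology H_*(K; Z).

Fix the vertex order 1 < 2 < 3 and write every simplex with vertices in increasing order. Then dim K = 2 and the simplices of K are:

  0-simplices (3): [1], [2], [3]
  1-simplices (3): [1,2], [1,3], [2,3]
  2-simplices (1): [1,2,3]

so the chain groups are C_0 ≅ Z^3, C_1 ≅ Z^3, C_2 ≅ Z^1.

Boundary ∂_1: C_1 → C_0 maps an edge to its endpoints' difference, ∂[p,q] = q − p. For instance
  ∂[1,3] = [3] − [1].
The 3×3 boundary matrix has rank 2 and Smith normal form diag(1,1).

Boundary ∂_2: C_2 → C_1 acts by ∂[p,q,r] = [q,r] − [p,r] + [p,q]. For instance
  ∂[1,2,3] = [2,3] − [1,3] + [1,2].
This gives a 3×1 integer matrix of rank 1; reducing to Smith normal form yields diagonal entries (1).

Now H_k = ker ∂_k / im ∂_{k+1}, so:

  H_0: rank C_0 − rank ∂_1 = 3 − 2 = 1, and the invariant factors of ∂_1 are all 1, so H_0 ≅ Z.
  H_1: rank ker ∂_1 − rank ∂_2 = (3 − 2) − 1 = 0, and the invariant factors of ∂_2 are all 1, so H_1 ≅ 0.
  H_2: rank ker ∂_2 − rank ∂_3 = (1 − 1) − 0 = 0, and there is no ∂_3, so H_2 ≅ 0.

H_0 ≅ Z,  H_1 = 0,  H_2 = 0.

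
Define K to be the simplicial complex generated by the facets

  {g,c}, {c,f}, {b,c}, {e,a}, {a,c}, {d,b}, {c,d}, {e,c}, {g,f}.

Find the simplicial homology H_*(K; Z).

K has 7 vertices, 9 edges.
rank ∂_0 = 0, rank ∂_1 = 6 ⇒ b_0 = 7 − 0 − 6 = 1; all invariant factors of ∂_1 are 1 so no torsion. So H_0 ≅ Z.
rank ∂_1 = 6, rank ∂_2 = 0 ⇒ b_1 = 9 − 6 − 0 = 3. So H_1 ≅ Z^3.

H_0 = Z,  H_1 = Z^3.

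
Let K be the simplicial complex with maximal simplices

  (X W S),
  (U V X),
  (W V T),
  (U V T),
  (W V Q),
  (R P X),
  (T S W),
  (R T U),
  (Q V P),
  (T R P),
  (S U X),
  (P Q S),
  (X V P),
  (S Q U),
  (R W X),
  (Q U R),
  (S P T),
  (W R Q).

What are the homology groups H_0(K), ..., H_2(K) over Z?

H_0 = Z,  H_1 = Z^2,  H_2 = Z.

K has 9 vertices, 27 edges, 18 triangles.
rank ∂_0 = 0, rank ∂_1 = 8 ⇒ b_0 = 9 − 0 − 8 = 1; all invariant factors of ∂_1 are 1 so no torsion. So H_0 = Z.
rank ∂_1 = 8, rank ∂_2 = 17 ⇒ b_1 = 27 − 8 − 17 = 2; all invariant factors of ∂_2 are 1 so no torsion. So H_1 = Z^2.
rank ∂_2 = 17, rank ∂_3 = 0 ⇒ b_2 = 18 − 17 − 0 = 1. So H_2 = Z.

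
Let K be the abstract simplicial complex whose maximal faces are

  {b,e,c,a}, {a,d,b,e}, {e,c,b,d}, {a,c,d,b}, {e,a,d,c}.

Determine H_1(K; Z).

H_1 ≅ 0.

We work with the vertex ordering a < b < c < d < e. The simplices of K, each written with vertices in increasing order, are:

  0-simplices (5): a, b, c, d, e
  1-simplices (10): ab, ac, ad, ae, bc, bd, be, cd, ce, de
  2-simplices (10): abc, abd, abe, acd, ace, ade, bcd, bce, bde, cde
  3-simplices (5): abcd, abce, abde, acde, bcde

so the chain groups are C_0 ≅ Z^5, C_1 ≅ Z^10, C_2 ≅ Z^10, C_3 ≅ Z^5.

∂_1: C_1 → C_0 maps an edge to its endpoints' difference, ∂[p,q] = q − p. For instance
  ∂ad = d − a.
The resulting 5×10 matrix has rank 4, and its Smith normal form has invariant factors (1,1,1,1).

Boundary ∂_2: C_2 → C_1 maps a triangle to the signed sum of its edges. For instance
  ∂cde = de − ce + cd,
  ∂ace = ce − ae + ac.
This gives a 10×10 integer matrix of rank 6; reducing to Smith normal form yields diagonal entries (1,1,1,1,1,1).

Boundary ∂_3: C_3 → C_2 sends each 3-simplex σ to the alternating sum Σ_i (−1)^i (σ with its i-th vertex removed). For instance
  ∂bcde = cde − bde + bce − bcd,
  ∂abce = bce − ace + abe − abc.
This gives a 10×5 integer matrix of rank 4; reducing to Smith normal form yields diagonal entries (1,1,1,1).

Reading off H_k = ker ∂_k / im ∂_{k+1}:

  H_1: rank ker ∂_1 − rank ∂_2 = (10 − 4) − 6 = 0, and the invariant factors of ∂_2 are all 1, so H_1 ≅ 0.

(K is a triangulation of the 3-sphere S^3.)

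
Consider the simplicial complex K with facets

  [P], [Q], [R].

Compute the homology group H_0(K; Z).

Fix the vertex order P < Q < R and write every simplex with vertices in increasing order. Then dim K = 0 and the simplices of K are:

  0-simplices (3): P, Q, R

giving chain groups C_0 ≅ Z^3.

Reading off H_k = ker ∂_k / im ∂_{k+1}:

  H_0: rank C_0 − rank ∂_1 = 3 − 0 = 3, and there is no ∂_1, so H_0 = Z^3.

H_0 = Z^3.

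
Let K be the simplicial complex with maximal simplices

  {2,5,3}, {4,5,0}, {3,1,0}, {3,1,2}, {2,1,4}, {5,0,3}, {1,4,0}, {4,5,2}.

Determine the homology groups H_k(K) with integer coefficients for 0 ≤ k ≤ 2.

Order the vertices as 0 < 1 < 2 < 3 < 4 < 5. Listing each simplex with vertices in this order, K has dimension 2 with simplices:

  0-simplices (6): [0], [1], [2], [3], [4], [5]
  1-simplices (12): [0,1], [0,3], [0,4], [0,5], [1,2], [1,3], [1,4], [2,3], [2,4], [2,5], [3,5], [4,5]
  2-simplices (8): [0,1,3], [0,1,4], [0,3,5], [0,4,5], [1,2,3], [1,2,4], [2,3,5], [2,4,5]

Hence C_0 ≅ Z^6, C_1 ≅ Z^12, C_2 ≅ Z^8.

Boundary ∂_1: C_1 → C_0 maps an edge to its endpoints' difference, ∂[p,q] = q − p.
This gives a 6×12 integer matrix of rank 5; reducing to Smith normal form yields diagonal entries (1,1,1,1,1).

The boundary map ∂_2: C_2 → C_1 maps a triangle to the signed sum of its edges. For instance
  ∂[2,3,5] = [3,5] − [2,5] + [2,3],
  ∂[0,3,5] = [3,5] − [0,5] + [0,3].
This gives a 12×8 integer matrix of rank 7; reducing to Smith normal form yields diagonal entries (1,1,1,1,1,1,1).

From H_k ≅ ker(∂_k) / im(∂_{k+1}) we obtain:

  H_0: rank C_0 − rank ∂_1 = 6 − 5 = 1, and the invariant factors of ∂_1 are all 1, so H_0 = Z.
  H_1: rank ker ∂_1 − rank ∂_2 = (12 − 5) − 7 = 0, and the invariant factors of ∂_2 are all 1, so H_1 = 0.
  H_2: rank ker ∂_2 − rank ∂_3 = (8 − 7) − 0 = 1, and there is no ∂_3, so H_2 = Z.

As a check, the Euler characteristic is 6 − 12 + 8 = 2, which agrees with 1 − 0 + 1 = 2.

H_0 = Z,  H_1 = 0,  H_2 = Z.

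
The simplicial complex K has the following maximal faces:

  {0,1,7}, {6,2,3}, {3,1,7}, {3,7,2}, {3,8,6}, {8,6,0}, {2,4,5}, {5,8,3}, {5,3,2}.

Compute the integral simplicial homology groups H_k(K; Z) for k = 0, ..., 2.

H_0 ≅ Z,  H_1 ≅ Z,  H_2 = 0.

We work with the vertex ordering 0 < 1 < 2 < 3 < 4 < 5 < 6 < 7 < 8. The simplices of K, each written with vertices in increasing order, are:

  0-simplices (9): [0], [1], [2], [3], [4], [5], [6], [7], [8]
  1-simplices (18): [0,1], [0,6], [0,7], [0,8], [1,3], [1,7], [2,3], [2,4], [2,5], [2,6], [2,7], [3,5], [3,6], [3,7], [3,8], [4,5], [5,8], [6,8]
  2-simplices (9): [0,1,7], [0,6,8], [1,3,7], [2,3,5], [2,3,6], [2,3,7], [2,4,5], [3,5,8], [3,6,8]

Hence C_0 ≅ Z^9, C_1 ≅ Z^18, C_2 ≅ Z^9.

The boundary map ∂_1: C_1 → C_0 sends each edge [p,q] (with p < q) to q − p. For instance
  ∂[0,8] = [8] − [0].
The 9×18 boundary matrix has rank 8 and Smith normal form diag(1,1,1,1,1,1,1,1).

Boundary ∂_2: C_2 → C_1 maps a triangle to the signed sum of its edges. For instance
  ∂[3,6,8] = [6,8] − [3,8] + [3,6],
  ∂[2,3,6] = [3,6] − [2,6] + [2,3].
The 18×9 boundary matrix has rank 9 and Smith normal form diag(1,1,1,1,1,1,1,1,1).

Reading off H_k = ker ∂_k / im ∂_{k+1}:

  H_0: rank C_0 − rank ∂_1 = 9 − 8 = 1, and the invariant factors of ∂_1 are all 1, so H_0 = Z.
  H_1: rank ker ∂_1 − rank ∂_2 = (18 − 8) − 9 = 1, and the invariant factors of ∂_2 are all 1, so H_1 = Z.
  H_2: rank ker ∂_2 − rank ∂_3 = (9 − 9) − 0 = 0, and there is no ∂_3, so H_2 = 0.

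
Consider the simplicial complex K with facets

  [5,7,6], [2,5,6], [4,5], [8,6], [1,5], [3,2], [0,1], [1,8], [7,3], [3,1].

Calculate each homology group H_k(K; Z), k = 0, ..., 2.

H_0 ≅ Z,  H_1 ≅ Z^3,  H_2 = 0.

K has 9 vertices, 13 edges, 2 triangles.
rank ∂_0 = 0, rank ∂_1 = 8 ⇒ b_0 = 9 − 0 − 8 = 1; all invariant factors of ∂_1 are 1 so no torsion. So H_0 = Z.
rank ∂_1 = 8, rank ∂_2 = 2 ⇒ b_1 = 13 − 8 − 2 = 3; all invariant factors of ∂_2 are 1 so no torsion. So H_1 = Z^3.
rank ∂_2 = 2, rank ∂_3 = 0 ⇒ b_2 = 2 − 2 − 0 = 0. So H_2 = 0.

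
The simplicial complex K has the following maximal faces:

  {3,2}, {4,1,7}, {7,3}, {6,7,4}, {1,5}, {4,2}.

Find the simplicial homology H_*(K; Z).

H_0 = Z,  H_1 = Z,  H_2 = 0.

Fix the vertex order 1 < 2 < 3 < 4 < 5 < 6 < 7 and write every simplex with vertices in increasing order. Then dim K = 2 and the simplices of K are:

  0-simplices (7): [1], [2], [3], [4], [5], [6], [7]
  1-simplices (9): [1,4], [1,5], [1,7], [2,3], [2,4], [3,7], [4,6], [4,7], [6,7]
  2-simplices (2): [1,4,7], [4,6,7]

so the chain groups are C_0 ≅ Z^7, C_1 ≅ Z^9, C_2 ≅ Z^2.

Boundary ∂_1: C_1 → C_0 is given by ∂[p,q] = [q] − [p]. For instance
  ∂[1,7] = [7] − [1].
The 7×9 boundary matrix has rank 6 and Smith normal form diag(1,1,1,1,1,1).

Boundary ∂_2: C_2 → C_1 maps a triangle to the signed sum of its edges. For instance
  ∂[1,4,7] = [4,7] − [1,7] + [1,4],
  ∂[4,6,7] = [6,7] − [4,7] + [4,6].
The 9×2 boundary matrix has rank 2 and Smith normal form diag(1,1).

Reading off H_k = ker ∂_k / im ∂_{k+1}:

  H_0: rank C_0 − rank ∂_1 = 7 − 6 = 1, and the invariant factors of ∂_1 are all 1, so H_0 ≅ Z.
  H_1: rank ker ∂_1 − rank ∂_2 = (9 − 6) − 2 = 1, and the invariant factors of ∂_2 are all 1, so H_1 ≅ Z.
  H_2: rank ker ∂_2 − rank ∂_3 = (2 − 2) − 0 = 0, and there is no ∂_3, so H_2 ≅ 0.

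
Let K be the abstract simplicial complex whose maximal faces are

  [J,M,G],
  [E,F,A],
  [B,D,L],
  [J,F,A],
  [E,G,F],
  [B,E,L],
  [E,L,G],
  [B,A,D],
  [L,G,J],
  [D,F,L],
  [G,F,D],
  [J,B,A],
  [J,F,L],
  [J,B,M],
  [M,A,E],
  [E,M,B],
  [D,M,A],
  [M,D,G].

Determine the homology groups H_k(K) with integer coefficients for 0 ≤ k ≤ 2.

H_0 = Z,  H_1 = Z ⊕ Z/2,  H_2 = 0.

We work with the vertex ordering A < B < D < E < F < G < J < L < M. The simplices of K, each written with vertices in increasing order, are:

  0-simplices (9): A, B, D, E, F, G, J, L, M
  1-simplices (27): AB, AD, AE, AF, AJ, AM, BD, BE, BJ, BL, BM, DF, DG, DL, DM, EF, EG, EL, EM, FG, FJ, FL, GJ, GL, GM, JL, JM
  2-simplices (18): ABD, ABJ, ADM, AEF, AEM, AFJ, BDL, BEL, BEM, BJM, DFG, DFL, DGM, EFG, EGL, FJL, GJL, GJM

Hence C_0 ≅ Z^9, C_1 ≅ Z^27, C_2 ≅ Z^18.

∂_1: C_1 → C_0 sends each edge [p,q] (with p < q) to q − p.
This gives a 9×27 integer matrix of rank 8; reducing to Smith normal form yields diagonal entries (1,1,1,1,1,1,1,1).

The boundary map ∂_2: C_2 → C_1 maps a triangle to the signed sum of its edges. For instance
  ∂AEM = EM − AM + AE,
  ∂EGL = GL − EL + EG.
The 27×18 boundary matrix has rank 18 and Smith normal form diag(1,1,1,1,1,1,1,1,1,1,1,1,1,1,1,1,1,2).

Now H_k = ker ∂_k / im ∂_{k+1}, so:

  H_0: rank C_0 − rank ∂_1 = 9 − 8 = 1, and the invariant factors of ∂_1 are all 1, so H_0 ≅ Z.
  H_1: rank ker ∂_1 − rank ∂_2 = (27 − 8) − 18 = 1, and ∂_2 has invariant factor 2 > 1, so H_1 ≅ Z ⊕ Z/2.
  H_2: rank ker ∂_2 − rank ∂_3 = (18 − 18) − 0 = 0, and there is no ∂_3, so H_2 ≅ 0.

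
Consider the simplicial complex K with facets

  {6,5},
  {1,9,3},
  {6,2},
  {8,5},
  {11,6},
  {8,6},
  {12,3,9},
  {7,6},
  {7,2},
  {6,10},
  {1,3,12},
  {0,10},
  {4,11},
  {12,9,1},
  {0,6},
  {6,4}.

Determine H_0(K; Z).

We work with the vertex ordering 0 < 1 < 2 < 3 < 4 < 5 < 6 < 7 < 8 < 9 < 10 < 11 < 12. The simplices of K, each written with vertices in increasing order, are:

  0-simplices (13): [0], [1], [2], [3], [4], [5], [6], [7], [8], [9], [10], [11], [12]
  1-simplices (18): [0,6], [0,10], [1,3], [1,9], [1,12], [2,6], [2,7], [3,9], [3,12], [4,6], [4,11], [5,6], [5,8], [6,7], [6,8], [6,10], [6,11], [9,12]
  2-simplices (4): [1,3,9], [1,3,12], [1,9,12], [3,9,12]

so the chain groups are C_0 ≅ Z^13, C_1 ≅ Z^18, C_2 ≅ Z^4.

∂_1: C_1 → C_0 sends each edge [p,q] (with p < q) to q − p. For instance
  ∂[3,9] = [9] − [3].
This gives a 13×18 integer matrix of rank 11; reducing to Smith normal form yields diagonal entries (1,1,1,1,1,1,1,1,1,1,1).

Boundary ∂_2: C_2 → C_1 acts by ∂[p,q,r] = [q,r] − [p,r] + [p,q]. For instance
  ∂[1,9,12] = [9,12] − [1,12] + [1,9],
  ∂[1,3,12] = [3,12] − [1,12] + [1,3].
As a 18×4 matrix over Z this has rank 3, with invariant factors (1,1,1).

Reading off H_k = ker ∂_k / im ∂_{k+1}:

  H_0: rank C_0 − rank ∂_1 = 13 − 11 = 2, and the invariant factors of ∂_1 are all 1, so H_0 ≅ Z^2.

H_0 ≅ Z^2.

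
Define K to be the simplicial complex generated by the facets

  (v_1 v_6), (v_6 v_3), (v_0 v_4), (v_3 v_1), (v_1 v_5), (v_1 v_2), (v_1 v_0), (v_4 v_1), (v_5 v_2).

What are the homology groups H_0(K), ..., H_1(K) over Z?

H_0 ≅ Z,  H_1 ≅ Z^3.

We work with the vertex ordering v_0 < v_1 < v_2 < v_3 < v_4 < v_5 < v_6. The simplices of K, each written with vertices in increasing order, are:

  0-simplices (7): [v_0], [v_1], [v_2], [v_3], [v_4], [v_5], [v_6]
  1-simplices (9): [v_0,v_1], [v_0,v_4], [v_1,v_2], [v_1,v_3], [v_1,v_4], [v_1,v_5], [v_1,v_6], [v_2,v_5], [v_3,v_6]

so the chain groups are C_0 ≅ Z^7, C_1 ≅ Z^9.

The boundary map ∂_1: C_1 → C_0 maps an edge to its endpoints' difference, ∂[p,q] = q − p. For instance
  ∂[v_0,v_4] = [v_4] − [v_0].
This gives a 7×9 integer matrix of rank 6; reducing to Smith normal form yields diagonal entries (1,1,1,1,1,1).

Computing H_k = (kernel of ∂_k) / (image of ∂_{k+1}):

  H_0: rank C_0 − rank ∂_1 = 7 − 6 = 1, and the invariant factors of ∂_1 are all 1, so H_0 ≅ Z.
  H_1: rank ker ∂_1 − rank ∂_2 = (9 − 6) − 0 = 3, and there is no ∂_2, so H_1 ≅ Z^3.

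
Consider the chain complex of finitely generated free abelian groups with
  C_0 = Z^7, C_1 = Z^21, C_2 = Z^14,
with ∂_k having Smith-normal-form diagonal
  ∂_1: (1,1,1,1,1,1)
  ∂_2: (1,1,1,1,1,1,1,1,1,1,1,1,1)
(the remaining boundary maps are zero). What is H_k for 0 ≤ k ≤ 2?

H_0 = Z,  H_1 = Z^2,  H_2 = Z.

H_0: b_0 = 7 − 0 − 6 = 1; torsion from ∂_1 factors > 1: none. So H_0 = Z.
H_1: b_1 = 21 − 6 − 13 = 2; torsion from ∂_2 factors > 1: none. So H_1 = Z^2.
H_2: b_2 = 14 − 13 − 0 = 1; torsion from ∂_3 factors > 1: none. So H_2 = Z.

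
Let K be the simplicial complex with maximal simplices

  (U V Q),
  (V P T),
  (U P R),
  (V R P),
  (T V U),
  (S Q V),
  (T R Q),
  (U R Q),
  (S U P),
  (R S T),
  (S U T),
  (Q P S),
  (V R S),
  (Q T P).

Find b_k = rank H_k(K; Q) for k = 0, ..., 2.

Fix the vertex order P < Q < R < S < T < U < V and write every simplex with vertices in increasing order. Then dim K = 2 and the simplices of K are:

  0-simplices (7): P, Q, R, S, T, U, V
  1-simplices (21): PQ, PR, PS, PT, PU, PV, QR, QS, QT, QU, QV, RS, RT, RU, RV, ST, SU, SV, TU, TV, UV
  2-simplices (14): PQS, PQT, PRU, PRV, PSU, PTV, QRT, QRU, QSV, QUV, RST, RSV, STU, TUV

Hence C_0 ≅ Z^7, C_1 ≅ Z^21, C_2 ≅ Z^14.

∂_1: C_1 → C_0 is given by ∂[p,q] = [q] − [p].
The 7×21 boundary matrix has rank 6 and Smith normal form diag(1,1,1,1,1,1).

Boundary ∂_2: C_2 → C_1 maps a triangle to the signed sum of its edges. For instance
  ∂QRT = RT − QT + QR,
  ∂QRU = RU − QU + QR.
This gives a 21×14 integer matrix of rank 13; reducing to Smith normal form yields diagonal entries (1,1,1,1,1,1,1,1,1,1,1,1,1).

Computing H_k = (kernel of ∂_k) / (image of ∂_{k+1}):

  H_0: rank C_0 − rank ∂_1 = 7 − 6 = 1, and the invariant factors of ∂_1 are all 1, so H_0 ≅ Z.
  H_1: rank ker ∂_1 − rank ∂_2 = (21 − 6) − 13 = 2, and the invariant factors of ∂_2 are all 1, so H_1 ≅ Z^2.
  H_2: rank ker ∂_2 − rank ∂_3 = (14 − 13) − 0 = 1, and there is no ∂_3, so H_2 ≅ Z.

As a check, the Euler characteristic is 7 − 21 + 14 = 0, which agrees with 1 − 2 + 1 = 0.

Hence the Betti numbers are b_0 = 1, b_1 = 2, b_2 = 1.

b_0 = 1, b_1 = 2, b_2 = 1.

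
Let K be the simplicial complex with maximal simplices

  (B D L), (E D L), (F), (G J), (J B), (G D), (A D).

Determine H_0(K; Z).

H_0 ≅ Z^2.

K has 8 vertices, 9 edges, 2 triangles.
rank ∂_0 = 0, rank ∂_1 = 6 ⇒ b_0 = 8 − 0 − 6 = 2; all invariant factors of ∂_1 are 1 so no torsion. So H_0 = Z^2.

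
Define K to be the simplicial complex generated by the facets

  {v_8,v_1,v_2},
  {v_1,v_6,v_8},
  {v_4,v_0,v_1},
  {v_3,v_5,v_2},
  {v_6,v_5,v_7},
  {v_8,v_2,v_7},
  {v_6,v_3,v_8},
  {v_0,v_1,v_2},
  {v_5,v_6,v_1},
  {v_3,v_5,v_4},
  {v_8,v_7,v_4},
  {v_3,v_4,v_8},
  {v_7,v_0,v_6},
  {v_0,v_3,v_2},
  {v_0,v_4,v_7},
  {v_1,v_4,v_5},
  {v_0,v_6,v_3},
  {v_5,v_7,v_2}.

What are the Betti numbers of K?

b_0 = 1, b_1 = 2, b_2 = 1.

Fix the vertex order v_0 < v_1 < v_2 < v_3 < v_4 < v_5 < v_6 < v_7 < v_8 and write every simplex with vertices in increasing order. Then dim K = 2 and the simplices of K are:

  0-simplices (9): [v_0], [v_1], [v_2], [v_3], [v_4], [v_5], [v_6], [v_7], [v_8]
  1-simplices (27): (27 of them)
  2-simplices (18): (18 of them)

Hence C_0 ≅ Z^9, C_1 ≅ Z^27, C_2 ≅ Z^18.

Boundary ∂_1: C_1 → C_0 sends each edge [p,q] (with p < q) to q − p. For instance
  ∂[v_0,v_1] = [v_1] − [v_0].
The resulting 9×27 matrix has rank 8, and its Smith normal form has invariant factors (1,1,1,1,1,1,1,1).

∂_2: C_2 → C_1 acts by ∂[p,q,r] = [q,r] − [p,r] + [p,q]. For instance
  ∂[v_1,v_5,v_6] = [v_5,v_6] − [v_1,v_6] + [v_1,v_5],
  ∂[v_1,v_4,v_5] = [v_4,v_5] − [v_1,v_5] + [v_1,v_4].
The 27×18 boundary matrix has rank 17 and Smith normal form diag(1,1,1,1,1,1,1,1,1,1,1,1,1,1,1,1,1).

From H_k ≅ ker(∂_k) / im(∂_{k+1}) we obtain:

  H_0: rank C_0 − rank ∂_1 = 9 − 8 = 1, and the invariant factors of ∂_1 are all 1, so H_0 = Z.
  H_1: rank ker ∂_1 − rank ∂_2 = (27 − 8) − 17 = 2, and the invariant factors of ∂_2 are all 1, so H_1 = Z^2.
  H_2: rank ker ∂_2 − rank ∂_3 = (18 − 17) − 0 = 1, and there is no ∂_3, so H_2 = Z.

Hence the Betti numbers are b_0 = 1, b_1 = 2, b_2 = 1.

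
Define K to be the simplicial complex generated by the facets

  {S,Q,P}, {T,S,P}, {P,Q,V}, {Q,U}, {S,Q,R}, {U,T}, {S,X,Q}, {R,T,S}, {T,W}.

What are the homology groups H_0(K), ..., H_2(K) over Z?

H_0 ≅ Z,  H_1 ≅ Z,  H_2 = 0.

Fix the vertex order P < Q < R < S < T < U < V < W < X and write every simplex with vertices in increasing order. Then dim K = 2 and the simplices of K are:

  0-simplices (9): P, Q, R, S, T, U, V, W, X
  1-simplices (15): PQ, PS, PT, PV, QR, QS, QU, QV, QX, RS, RT, ST, SX, TU, TW
  2-simplices (6): PQS, PQV, PST, QRS, QSX, RST

Hence C_0 ≅ Z^9, C_1 ≅ Z^15, C_2 ≅ Z^6.

∂_1: C_1 → C_0 is given by ∂[p,q] = [q] − [p].
This gives a 9×15 integer matrix of rank 8; reducing to Smith normal form yields diagonal entries (1,1,1,1,1,1,1,1).

The boundary map ∂_2: C_2 → C_1 acts by ∂[p,q,r] = [q,r] − [p,r] + [p,q]. For instance
  ∂RST = ST − RT + RS,
  ∂PST = ST − PT + PS.
The resulting 15×6 matrix has rank 6, and its Smith normal form has invariant factors (1,1,1,1,1,1).

From H_k ≅ ker(∂_k) / im(∂_{k+1}) we obtain:

  H_0: rank C_0 − rank ∂_1 = 9 − 8 = 1, and the invariant factors of ∂_1 are all 1, so H_0 ≅ Z.
  H_1: rank ker ∂_1 − rank ∂_2 = (15 − 8) − 6 = 1, and the invariant factors of ∂_2 are all 1, so H_1 ≅ Z.
  H_2: rank ker ∂_2 − rank ∂_3 = (6 − 6) − 0 = 0, and there is no ∂_3, so H_2 ≅ 0.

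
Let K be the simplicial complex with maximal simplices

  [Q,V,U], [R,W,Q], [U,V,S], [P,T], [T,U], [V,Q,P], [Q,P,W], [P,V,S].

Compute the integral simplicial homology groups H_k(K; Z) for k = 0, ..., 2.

H_0 ≅ Z,  H_1 ≅ Z,  H_2 = 0.

Order the vertices as P < Q < R < S < T < U < V < W. Listing each simplex with vertices in this order, K has dimension 2 with simplices:

  0-simplices (8): P, Q, R, S, T, U, V, W
  1-simplices (14): PQ, PS, PT, PV, PW, QR, QU, QV, QW, RW, SU, SV, TU, UV
  2-simplices (6): PQV, PQW, PSV, QRW, QUV, SUV

Hence C_0 ≅ Z^8, C_1 ≅ Z^14, C_2 ≅ Z^6.

The boundary map ∂_1: C_1 → C_0 maps an edge to its endpoints' difference, ∂[p,q] = q − p. For instance
  ∂PQ = Q − P.
The resulting 8×14 matrix has rank 7, and its Smith normal form has invariant factors (1,1,1,1,1,1,1).

Boundary ∂_2: C_2 → C_1 sends each 2-simplex [p,q,r] to [q,r] − [p,r] + [p,q]. For instance
  ∂PQV = QV − PV + PQ,
  ∂PQW = QW − PW + PQ.
The resulting 14×6 matrix has rank 6, and its Smith normal form has invariant factors (1,1,1,1,1,1).

Reading off H_k = ker ∂_k / im ∂_{k+1}:

  H_0: rank C_0 − rank ∂_1 = 8 − 7 = 1, and the invariant factors of ∂_1 are all 1, so H_0 ≅ Z.
  H_1: rank ker ∂_1 − rank ∂_2 = (14 − 7) − 6 = 1, and the invariant factors of ∂_2 are all 1, so H_1 ≅ Z.
  H_2: rank ker ∂_2 − rank ∂_3 = (6 − 6) − 0 = 0, and there is no ∂_3, so H_2 ≅ 0.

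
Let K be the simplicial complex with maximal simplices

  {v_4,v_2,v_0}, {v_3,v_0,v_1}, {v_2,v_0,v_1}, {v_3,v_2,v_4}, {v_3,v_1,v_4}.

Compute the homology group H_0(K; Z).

H_0 ≅ Z.

Order the vertices as v_0 < v_1 < v_2 < v_3 < v_4. Listing each simplex with vertices in this order, K has dimension 2 with simplices:

  0-simplices (5): [v_0], [v_1], [v_2], [v_3], [v_4]
  1-simplices (10): [v_0,v_1], [v_0,v_2], [v_0,v_3], [v_0,v_4], [v_1,v_2], [v_1,v_3], [v_1,v_4], [v_2,v_3], [v_2,v_4], [v_3,v_4]
  2-simplices (5): [v_0,v_1,v_2], [v_0,v_1,v_3], [v_0,v_2,v_4], [v_1,v_3,v_4], [v_2,v_3,v_4]

so the chain groups are C_0 ≅ Z^5, C_1 ≅ Z^10, C_2 ≅ Z^5.

The boundary map ∂_1: C_1 → C_0 sends each edge [p,q] (with p < q) to q − p.
The 5×10 boundary matrix has rank 4 and Smith normal form diag(1,1,1,1).

The boundary map ∂_2: C_2 → C_1 acts by ∂[p,q,r] = [q,r] − [p,r] + [p,q]. For instance
  ∂[v_0,v_2,v_4] = [v_2,v_4] − [v_0,v_4] + [v_0,v_2],
  ∂[v_0,v_1,v_3] = [v_1,v_3] − [v_0,v_3] + [v_0,v_1].
This gives a 10×5 integer matrix of rank 5; reducing to Smith normal form yields diagonal entries (1,1,1,1,1).

Now H_k = ker ∂_k / im ∂_{k+1}, so:

  H_0: rank C_0 − rank ∂_1 = 5 − 4 = 1, and the invariant factors of ∂_1 are all 1, so H_0 = Z.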